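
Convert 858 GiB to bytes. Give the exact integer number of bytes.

858 × 1,073,741,824 = 921,270,484,992 bytes  (1 GiB = 2^30 bytes)

921,270,484,992 bytes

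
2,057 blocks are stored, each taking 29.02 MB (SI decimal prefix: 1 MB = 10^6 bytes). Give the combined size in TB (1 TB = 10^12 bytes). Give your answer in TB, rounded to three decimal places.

Total = 2,057 × 29.02 MB = 59694.14 MB
= 59694.14 × 1,000,000 bytes = 59,694,140,000 bytes
1 TB = 1,000,000,000,000 bytes
59,694,140,000 / 1,000,000,000,000 = 0.060 TB

0.060 TB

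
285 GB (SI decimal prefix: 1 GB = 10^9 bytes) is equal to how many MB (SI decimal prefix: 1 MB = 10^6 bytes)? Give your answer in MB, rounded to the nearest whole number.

285,000 MB

285 GB × 1,000,000,000 bytes/GB = 285,000,000,000 bytes
1 MB = 1,000,000 bytes
285,000,000,000 / 1,000,000 = 285,000 MB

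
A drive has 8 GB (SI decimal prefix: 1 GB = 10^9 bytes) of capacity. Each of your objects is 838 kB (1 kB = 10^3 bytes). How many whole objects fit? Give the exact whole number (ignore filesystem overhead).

9,546

Capacity: 8 GB = 8,000,000,000 bytes
Per item: 838 kB = 838,000 bytes
⌊8,000,000,000 / 838,000⌋ = 9,546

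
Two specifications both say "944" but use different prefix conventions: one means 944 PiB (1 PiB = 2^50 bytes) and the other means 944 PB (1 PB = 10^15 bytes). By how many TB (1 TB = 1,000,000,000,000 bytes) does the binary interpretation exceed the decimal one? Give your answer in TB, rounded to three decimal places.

118,849.512 TB

944 PiB = 944 × 1,125,899,906,842,624 = 1,062,849,512,059,437,056 bytes
944 PB = 944 × 1,000,000,000,000,000 = 944,000,000,000,000,000 bytes
difference = 118,849,512,059,437,056 bytes
118,849,512,059,437,056 / 1,000,000,000,000 = 118,849.512 TB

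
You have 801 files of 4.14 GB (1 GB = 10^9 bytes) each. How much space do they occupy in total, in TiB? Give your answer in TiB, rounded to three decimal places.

Total = 801 × 4.14 GB = 3316.14 GB
= 3316.14 × 1,000,000,000 bytes = 3,316,140,000,000 bytes
1 TiB = 1,099,511,627,776 bytes
3,316,140,000,000 / 1,099,511,627,776 = 3.016 TiB

3.016 TiB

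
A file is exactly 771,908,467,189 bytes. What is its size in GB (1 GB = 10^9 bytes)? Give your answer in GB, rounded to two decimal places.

771,908,467,189 bytes given.
1 GB = 10^9 bytes = 1,000,000,000 bytes
771,908,467,189 / 1,000,000,000 = 771.91 GB

771.91 GB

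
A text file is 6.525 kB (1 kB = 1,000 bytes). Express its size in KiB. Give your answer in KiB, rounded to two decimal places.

6.525 kB × 1,000 bytes/kB = 6,525 bytes
1 KiB = 1,024 bytes
6,525 / 1,024 = 6.37 KiB

6.37 KiB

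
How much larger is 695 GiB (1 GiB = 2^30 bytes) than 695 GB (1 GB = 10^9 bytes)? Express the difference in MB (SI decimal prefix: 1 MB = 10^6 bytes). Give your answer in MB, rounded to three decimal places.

695 GiB = 695 × 1,073,741,824 = 746,250,567,680 bytes
695 GB = 695 × 1,000,000,000 = 695,000,000,000 bytes
difference = 51,250,567,680 bytes
51,250,567,680 / 1,000,000 = 51,250.568 MB

51,250.568 MB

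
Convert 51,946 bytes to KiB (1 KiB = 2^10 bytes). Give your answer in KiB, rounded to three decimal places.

51,946 bytes given.
1 KiB = 1,024 bytes
51,946 / 1,024 = 50.729 KiB

50.729 KiB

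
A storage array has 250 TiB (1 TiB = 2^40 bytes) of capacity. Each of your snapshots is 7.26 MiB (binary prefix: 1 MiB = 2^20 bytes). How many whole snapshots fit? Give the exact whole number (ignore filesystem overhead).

Capacity: 250 TiB = 274,877,906,944,000 bytes
Per item: 7.26 MiB = 7,612,661.76 bytes
⌊274,877,906,944,000 / 7,612,661.76⌋ = 36,107,988

36,107,988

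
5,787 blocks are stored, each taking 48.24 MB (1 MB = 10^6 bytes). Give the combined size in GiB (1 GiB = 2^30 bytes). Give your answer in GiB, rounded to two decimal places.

259.99 GiB

Total = 5,787 × 48.24 MB = 279164.88 MB
= 279164.88 × 1,000,000 bytes = 279,164,880,000 bytes
1 GiB = 1,073,741,824 bytes
279,164,880,000 / 1,073,741,824 = 259.99 GiB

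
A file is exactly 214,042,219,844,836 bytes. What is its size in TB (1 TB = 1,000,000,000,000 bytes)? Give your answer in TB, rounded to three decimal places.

214,042,219,844,836 bytes given.
1 TB = 1,000,000,000,000 bytes
214,042,219,844,836 / 1,000,000,000,000 = 214.042 TB

214.042 TB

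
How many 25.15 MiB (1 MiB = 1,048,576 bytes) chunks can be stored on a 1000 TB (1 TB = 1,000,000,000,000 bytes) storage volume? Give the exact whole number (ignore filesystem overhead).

37,919,455

Capacity: 1000 TB = 1,000,000,000,000,000 bytes
Per item: 25.15 MiB = 26,371,686.4 bytes
⌊1,000,000,000,000,000 / 26,371,686.4⌋ = 37,919,455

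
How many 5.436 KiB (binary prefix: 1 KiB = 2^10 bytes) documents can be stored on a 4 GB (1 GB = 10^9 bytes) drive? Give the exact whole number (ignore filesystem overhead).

Capacity: 4 GB = 4,000,000,000 bytes
Per item: 5.436 KiB = 5,566.464 bytes
⌊4,000,000,000 / 5,566.464⌋ = 718,589

718,589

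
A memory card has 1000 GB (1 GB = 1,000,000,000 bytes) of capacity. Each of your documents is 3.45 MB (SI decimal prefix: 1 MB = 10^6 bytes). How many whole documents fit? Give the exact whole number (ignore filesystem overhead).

Capacity: 1000 GB = 1,000,000,000,000 bytes
Per item: 3.45 MB = 3,450,000 bytes
⌊1,000,000,000,000 / 3,450,000⌋ = 289,855

289,855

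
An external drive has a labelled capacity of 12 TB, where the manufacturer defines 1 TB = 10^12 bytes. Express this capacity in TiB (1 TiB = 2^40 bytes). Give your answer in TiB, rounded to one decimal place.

12 TB × 1,000,000,000,000 bytes/TB = 12,000,000,000,000 bytes
1 TiB = 1,099,511,627,776 bytes
12,000,000,000,000 / 1,099,511,627,776 = 10.9 TiB

10.9 TiB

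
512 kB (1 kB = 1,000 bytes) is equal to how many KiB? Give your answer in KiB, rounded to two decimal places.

500.00 KiB

512 kB = 512 × 10^3 bytes = 512,000 bytes
1 KiB = 2^10 bytes = 1,024 bytes
512,000 / 1,024 = 500.00 KiB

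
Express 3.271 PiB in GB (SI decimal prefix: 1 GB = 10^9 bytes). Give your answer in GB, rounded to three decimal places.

3,682,818.595 GB

3.271 PiB = 3.271 × 2^50 bytes = 3,682,818,595,282,223.104 bytes
1 GB = 10^9 bytes = 1,000,000,000 bytes
3,682,818,595,282,223.104 / 1,000,000,000 = 3,682,818.595 GB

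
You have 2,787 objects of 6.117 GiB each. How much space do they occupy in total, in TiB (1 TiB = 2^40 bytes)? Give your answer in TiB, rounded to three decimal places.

Total = 2,787 × 6.117 GiB = 17048.079 GiB
= 17048.079 × 1,073,741,824 bytes = 18,305,235,441,156.096 bytes
1 TiB = 1,099,511,627,776 bytes
18,305,235,441,156.096 / 1,099,511,627,776 = 16.649 TiB

16.649 TiB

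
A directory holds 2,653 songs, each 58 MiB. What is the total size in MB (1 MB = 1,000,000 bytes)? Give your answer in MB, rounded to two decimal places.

Total = 2,653 × 58 MiB = 153,874 MiB
= 153,874 × 1,048,576 bytes = 161,348,583,424 bytes
1 MB = 1,000,000 bytes
161,348,583,424 / 1,000,000 = 161,348.58 MB

161,348.58 MB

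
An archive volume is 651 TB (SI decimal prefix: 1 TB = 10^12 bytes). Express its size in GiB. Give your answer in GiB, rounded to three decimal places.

606,290.996 GiB

651 TB = 651 × 10^12 bytes = 651,000,000,000,000 bytes
1 GiB = 2^30 bytes = 1,073,741,824 bytes
651,000,000,000,000 / 1,073,741,824 = 606,290.996 GiB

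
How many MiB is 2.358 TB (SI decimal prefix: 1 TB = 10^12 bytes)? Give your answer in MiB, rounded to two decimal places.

2,248,764.04 MiB

2.358 TB × 1,000,000,000,000 bytes/TB = 2,358,000,000,000 bytes
1 MiB = 2^20 bytes = 1,048,576 bytes
2,358,000,000,000 / 1,048,576 = 2,248,764.04 MiB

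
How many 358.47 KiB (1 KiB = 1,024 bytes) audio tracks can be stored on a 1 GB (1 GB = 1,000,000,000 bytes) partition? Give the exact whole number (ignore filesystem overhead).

Capacity: 1 GB = 1,000,000,000 bytes
Per item: 358.47 KiB = 367,073.28 bytes
⌊1,000,000,000 / 367,073.28⌋ = 2,724

2,724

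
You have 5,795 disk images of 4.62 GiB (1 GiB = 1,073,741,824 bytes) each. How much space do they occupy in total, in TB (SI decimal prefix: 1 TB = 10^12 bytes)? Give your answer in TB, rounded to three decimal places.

Total = 5,795 × 4.62 GiB = 26772.9 GiB
= 26772.9 × 1,073,741,824 bytes = 28,747,182,479,769.6 bytes
1 TB = 1,000,000,000,000 bytes
28,747,182,479,769.6 / 1,000,000,000,000 = 28.747 TB

28.747 TB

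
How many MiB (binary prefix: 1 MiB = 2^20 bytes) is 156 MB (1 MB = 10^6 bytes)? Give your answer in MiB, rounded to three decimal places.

156 MB × 1,000,000 bytes/MB = 156,000,000 bytes
1 MiB = 2^20 bytes = 1,048,576 bytes
156,000,000 / 1,048,576 = 148.773 MiB

148.773 MiB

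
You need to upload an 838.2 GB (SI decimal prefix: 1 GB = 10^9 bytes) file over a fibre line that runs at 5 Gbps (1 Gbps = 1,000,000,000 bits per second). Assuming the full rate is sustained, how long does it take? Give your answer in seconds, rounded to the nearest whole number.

1,341 seconds

838.2 GB = 838,200,000,000 bytes = 6,705,600,000,000 bits
5 Gbps = 5,000,000,000 bits/s
time = 6,705,600,000,000 / 5,000,000,000 = 1,341 s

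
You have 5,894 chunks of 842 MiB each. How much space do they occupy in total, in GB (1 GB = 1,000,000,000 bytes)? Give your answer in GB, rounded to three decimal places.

5,203.818 GB

Total = 5,894 × 842 MiB = 4,962,748 MiB
= 4,962,748 × 1,048,576 bytes = 5,203,818,446,848 bytes
1 GB = 1,000,000,000 bytes
5,203,818,446,848 / 1,000,000,000 = 5,203.818 GB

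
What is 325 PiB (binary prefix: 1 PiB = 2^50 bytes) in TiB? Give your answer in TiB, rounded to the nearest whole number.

325 PiB × 1,125,899,906,842,624 bytes/PiB = 365,917,469,723,852,800 bytes
1 TiB = 1,099,511,627,776 bytes
365,917,469,723,852,800 / 1,099,511,627,776 = 332,800 TiB

332,800 TiB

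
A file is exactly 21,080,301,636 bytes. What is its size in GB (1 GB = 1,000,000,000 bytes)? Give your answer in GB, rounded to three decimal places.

21.080 GB

21,080,301,636 bytes given.
1 GB = 10^9 bytes = 1,000,000,000 bytes
21,080,301,636 / 1,000,000,000 = 21.080 GB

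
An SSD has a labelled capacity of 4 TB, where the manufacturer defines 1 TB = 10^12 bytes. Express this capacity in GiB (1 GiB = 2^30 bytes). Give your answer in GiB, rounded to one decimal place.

3,725.3 GiB

4 TB = 4 × 10^12 bytes = 4,000,000,000,000 bytes
1 GiB = 1,073,741,824 bytes
4,000,000,000,000 / 1,073,741,824 = 3,725.3 GiB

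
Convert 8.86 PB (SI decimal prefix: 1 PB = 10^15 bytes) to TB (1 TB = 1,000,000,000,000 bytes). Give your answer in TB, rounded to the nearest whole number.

8.86 PB × 1,000,000,000,000,000 bytes/PB = 8,860,000,000,000,000 bytes
1 TB = 1,000,000,000,000 bytes
8,860,000,000,000,000 / 1,000,000,000,000 = 8,860 TB

8,860 TB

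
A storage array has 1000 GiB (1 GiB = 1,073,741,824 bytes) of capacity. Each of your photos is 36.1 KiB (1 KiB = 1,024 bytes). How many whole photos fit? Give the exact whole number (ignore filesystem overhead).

29,046,426

Capacity: 1000 GiB = 1,073,741,824,000 bytes
Per item: 36.1 KiB = 36,966.4 bytes
⌊1,073,741,824,000 / 36,966.4⌋ = 29,046,426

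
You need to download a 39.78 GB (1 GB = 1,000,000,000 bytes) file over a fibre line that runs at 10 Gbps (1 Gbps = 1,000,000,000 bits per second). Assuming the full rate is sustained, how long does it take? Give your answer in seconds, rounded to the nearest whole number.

32 seconds

39.78 GB = 39,780,000,000 bytes = 318,240,000,000 bits
10 Gbps = 10,000,000,000 bits/s
time = 318,240,000,000 / 10,000,000,000 = 32 s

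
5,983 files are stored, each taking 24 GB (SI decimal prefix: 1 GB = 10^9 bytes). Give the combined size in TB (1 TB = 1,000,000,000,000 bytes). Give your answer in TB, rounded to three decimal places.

Total = 5,983 × 24 GB = 143,592 GB
= 143,592 × 1,000,000,000 bytes = 143,592,000,000,000 bytes
1 TB = 1,000,000,000,000 bytes
143,592,000,000,000 / 1,000,000,000,000 = 143.592 TB

143.592 TB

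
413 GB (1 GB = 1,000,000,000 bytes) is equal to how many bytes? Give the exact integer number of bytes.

413,000,000,000 bytes

413 × 1,000,000,000 = 413,000,000,000 bytes  (1 GB = 10^9 bytes)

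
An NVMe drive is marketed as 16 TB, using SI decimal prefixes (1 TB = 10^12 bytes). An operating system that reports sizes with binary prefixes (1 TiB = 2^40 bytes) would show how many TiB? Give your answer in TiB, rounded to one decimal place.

14.6 TiB

16 TB = 16 × 10^12 bytes = 16,000,000,000,000 bytes
1 TiB = 2^40 bytes = 1,099,511,627,776 bytes
16,000,000,000,000 / 1,099,511,627,776 = 14.6 TiB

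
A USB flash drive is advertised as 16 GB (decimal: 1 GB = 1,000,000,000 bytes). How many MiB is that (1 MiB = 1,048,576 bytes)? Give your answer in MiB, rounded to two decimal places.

16 GB = 16 × 10^9 bytes = 16,000,000,000 bytes
1 MiB = 1,048,576 bytes
16,000,000,000 / 1,048,576 = 15,258.79 MiB

15,258.79 MiB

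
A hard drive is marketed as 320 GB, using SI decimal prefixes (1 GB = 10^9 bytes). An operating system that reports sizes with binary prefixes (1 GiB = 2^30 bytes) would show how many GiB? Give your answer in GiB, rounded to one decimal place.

298.0 GiB

320 GB = 320 × 10^9 bytes = 320,000,000,000 bytes
1 GiB = 2^30 bytes = 1,073,741,824 bytes
320,000,000,000 / 1,073,741,824 = 298.0 GiB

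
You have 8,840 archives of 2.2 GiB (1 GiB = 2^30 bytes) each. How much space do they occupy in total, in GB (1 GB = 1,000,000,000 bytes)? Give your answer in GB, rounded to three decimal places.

Total = 8,840 × 2.2 GiB = 19,448 GiB
= 19,448 × 1,073,741,824 bytes = 20,882,130,993,152 bytes
1 GB = 1,000,000,000 bytes
20,882,130,993,152 / 1,000,000,000 = 20,882.131 GB

20,882.131 GB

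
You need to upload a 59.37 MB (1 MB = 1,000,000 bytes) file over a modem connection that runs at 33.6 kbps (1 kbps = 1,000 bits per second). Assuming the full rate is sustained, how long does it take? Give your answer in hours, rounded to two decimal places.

3.93 hours

59.37 MB = 59,370,000 bytes = 474,960,000 bits
33.6 kbps = 33,600 bits/s
time = 474,960,000 / 33,600 = 14,135.7143 s
14,135.7143 s / 3600 = 3.93 hours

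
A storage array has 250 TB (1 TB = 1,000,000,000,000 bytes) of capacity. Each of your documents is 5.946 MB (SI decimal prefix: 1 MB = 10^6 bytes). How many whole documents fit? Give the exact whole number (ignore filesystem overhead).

42,045,072

Capacity: 250 TB = 250,000,000,000,000 bytes
Per item: 5.946 MB = 5,946,000 bytes
⌊250,000,000,000,000 / 5,946,000⌋ = 42,045,072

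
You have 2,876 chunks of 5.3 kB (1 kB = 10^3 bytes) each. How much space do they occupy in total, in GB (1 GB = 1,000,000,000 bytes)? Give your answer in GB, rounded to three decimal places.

0.015 GB

Total = 2,876 × 5.3 kB = 15242.8 kB
= 15242.8 × 1,000 bytes = 15,242,800 bytes
1 GB = 1,000,000,000 bytes
15,242,800 / 1,000,000,000 = 0.015 GB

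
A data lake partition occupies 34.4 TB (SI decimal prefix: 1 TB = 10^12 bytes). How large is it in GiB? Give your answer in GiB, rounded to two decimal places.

32,037.50 GiB

34.4 TB × 1,000,000,000,000 bytes/TB = 34,400,000,000,000 bytes
1 GiB = 1,073,741,824 bytes
34,400,000,000,000 / 1,073,741,824 = 32,037.50 GiB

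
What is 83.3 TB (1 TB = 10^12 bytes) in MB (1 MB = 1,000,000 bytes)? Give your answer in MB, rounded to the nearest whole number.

83.3 TB × 1,000,000,000,000 bytes/TB = 83,300,000,000,000 bytes
1 MB = 10^6 bytes = 1,000,000 bytes
83,300,000,000,000 / 1,000,000 = 83,300,000 MB

83,300,000 MB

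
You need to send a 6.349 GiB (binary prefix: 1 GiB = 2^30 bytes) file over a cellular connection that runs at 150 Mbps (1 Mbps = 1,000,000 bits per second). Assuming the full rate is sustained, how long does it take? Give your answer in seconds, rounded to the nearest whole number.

364 seconds

6.349 GiB = 6,817,186,840.576 bytes = 54,537,494,724.608 bits
150 Mbps = 150,000,000 bits/s
time = 54,537,494,724.608 / 150,000,000 = 364 s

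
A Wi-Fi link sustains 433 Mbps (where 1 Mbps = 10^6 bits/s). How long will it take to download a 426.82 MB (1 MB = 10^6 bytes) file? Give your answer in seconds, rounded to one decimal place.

426.82 MB = 426,820,000 bytes = 3,414,560,000 bits
433 Mbps = 433,000,000 bits/s
time = 3,414,560,000 / 433,000,000 = 7.9 s

7.9 seconds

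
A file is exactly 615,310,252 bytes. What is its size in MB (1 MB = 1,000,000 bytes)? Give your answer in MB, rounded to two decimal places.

615,310,252 bytes given.
1 MB = 1,000,000 bytes
615,310,252 / 1,000,000 = 615.31 MB

615.31 MB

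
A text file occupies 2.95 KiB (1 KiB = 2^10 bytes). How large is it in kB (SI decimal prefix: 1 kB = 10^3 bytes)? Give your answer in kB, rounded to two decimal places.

2.95 KiB = 2.95 × 2^10 bytes = 3,020.8 bytes
1 kB = 1,000 bytes
3,020.8 / 1,000 = 3.02 kB

3.02 kB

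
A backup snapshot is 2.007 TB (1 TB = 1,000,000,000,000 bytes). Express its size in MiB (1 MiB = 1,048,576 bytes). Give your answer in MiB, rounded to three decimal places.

1,914,024.353 MiB

2.007 TB × 1,000,000,000,000 bytes/TB = 2,007,000,000,000 bytes
1 MiB = 2^20 bytes = 1,048,576 bytes
2,007,000,000,000 / 1,048,576 = 1,914,024.353 MiB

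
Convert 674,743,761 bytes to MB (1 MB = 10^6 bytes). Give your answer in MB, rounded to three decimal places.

674.744 MB

674,743,761 bytes given.
1 MB = 1,000,000 bytes
674,743,761 / 1,000,000 = 674.744 MB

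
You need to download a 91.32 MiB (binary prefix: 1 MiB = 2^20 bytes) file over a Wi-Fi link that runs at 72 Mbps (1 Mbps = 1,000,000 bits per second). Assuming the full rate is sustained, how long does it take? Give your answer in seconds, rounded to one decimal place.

91.32 MiB = 95,755,960.32 bytes = 766,047,682.56 bits
72 Mbps = 72,000,000 bits/s
time = 766,047,682.56 / 72,000,000 = 10.6 s

10.6 seconds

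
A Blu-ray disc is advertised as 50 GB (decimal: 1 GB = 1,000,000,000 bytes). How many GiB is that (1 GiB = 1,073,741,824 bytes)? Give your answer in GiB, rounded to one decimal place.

46.6 GiB

50 GB = 50 × 10^9 bytes = 50,000,000,000 bytes
1 GiB = 2^30 bytes = 1,073,741,824 bytes
50,000,000,000 / 1,073,741,824 = 46.6 GiB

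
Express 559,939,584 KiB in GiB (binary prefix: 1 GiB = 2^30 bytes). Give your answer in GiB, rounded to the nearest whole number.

559,939,584 KiB × 1,024 bytes/KiB = 573,378,134,016 bytes
1 GiB = 2^30 bytes = 1,073,741,824 bytes
573,378,134,016 / 1,073,741,824 = 534 GiB

534 GiB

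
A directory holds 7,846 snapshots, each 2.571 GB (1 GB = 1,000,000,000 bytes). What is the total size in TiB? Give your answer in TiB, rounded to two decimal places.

Total = 7,846 × 2.571 GB = 20172.066 GB
= 20172.066 × 1,000,000,000 bytes = 20,172,066,000,000 bytes
1 TiB = 1,099,511,627,776 bytes
20,172,066,000,000 / 1,099,511,627,776 = 18.35 TiB

18.35 TiB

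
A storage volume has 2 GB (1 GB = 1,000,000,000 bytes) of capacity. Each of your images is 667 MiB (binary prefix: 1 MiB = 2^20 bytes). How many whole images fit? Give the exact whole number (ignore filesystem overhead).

Capacity: 2 GB = 2,000,000,000 bytes
Per item: 667 MiB = 699,400,192 bytes
⌊2,000,000,000 / 699,400,192⌋ = 2

2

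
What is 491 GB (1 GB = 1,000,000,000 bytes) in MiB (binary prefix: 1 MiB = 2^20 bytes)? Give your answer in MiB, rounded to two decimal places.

491 GB = 491 × 10^9 bytes = 491,000,000,000 bytes
1 MiB = 1,048,576 bytes
491,000,000,000 / 1,048,576 = 468,254.09 MiB

468,254.09 MiB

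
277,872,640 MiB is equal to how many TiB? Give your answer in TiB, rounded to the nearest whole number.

277,872,640 MiB = 277,872,640 × 2^20 bytes = 291,370,581,360,640 bytes
1 TiB = 2^40 bytes = 1,099,511,627,776 bytes
291,370,581,360,640 / 1,099,511,627,776 = 265 TiB

265 TiB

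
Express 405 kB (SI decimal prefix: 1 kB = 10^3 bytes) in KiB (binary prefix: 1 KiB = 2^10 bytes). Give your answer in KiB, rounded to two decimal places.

395.51 KiB

405 kB × 1,000 bytes/kB = 405,000 bytes
1 KiB = 2^10 bytes = 1,024 bytes
405,000 / 1,024 = 395.51 KiB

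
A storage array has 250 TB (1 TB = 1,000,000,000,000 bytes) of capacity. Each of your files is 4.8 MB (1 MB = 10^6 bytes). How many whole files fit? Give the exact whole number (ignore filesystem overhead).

Capacity: 250 TB = 250,000,000,000,000 bytes
Per item: 4.8 MB = 4,800,000 bytes
⌊250,000,000,000,000 / 4,800,000⌋ = 52,083,333

52,083,333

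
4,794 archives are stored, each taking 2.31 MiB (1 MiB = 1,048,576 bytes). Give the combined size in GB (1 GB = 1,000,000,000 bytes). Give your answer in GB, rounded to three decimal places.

Total = 4,794 × 2.31 MiB = 11074.14 MiB
= 11074.14 × 1,048,576 bytes = 11,612,077,424.64 bytes
1 GB = 1,000,000,000 bytes
11,612,077,424.64 / 1,000,000,000 = 11.612 GB

11.612 GB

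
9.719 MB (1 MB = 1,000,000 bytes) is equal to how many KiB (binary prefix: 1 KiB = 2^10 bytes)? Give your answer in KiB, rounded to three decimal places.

9,491.211 KiB

9.719 MB = 9.719 × 10^6 bytes = 9,719,000 bytes
1 KiB = 2^10 bytes = 1,024 bytes
9,719,000 / 1,024 = 9,491.211 KiB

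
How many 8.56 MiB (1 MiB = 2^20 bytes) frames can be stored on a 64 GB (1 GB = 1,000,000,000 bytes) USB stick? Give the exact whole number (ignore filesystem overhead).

7,130

Capacity: 64 GB = 64,000,000,000 bytes
Per item: 8.56 MiB = 8,975,810.56 bytes
⌊64,000,000,000 / 8,975,810.56⌋ = 7,130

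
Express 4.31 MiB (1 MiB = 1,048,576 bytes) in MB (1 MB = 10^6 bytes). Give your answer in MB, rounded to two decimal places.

4.52 MB

4.31 MiB = 4.31 × 2^20 bytes = 4,519,362.56 bytes
1 MB = 10^6 bytes = 1,000,000 bytes
4,519,362.56 / 1,000,000 = 4.52 MB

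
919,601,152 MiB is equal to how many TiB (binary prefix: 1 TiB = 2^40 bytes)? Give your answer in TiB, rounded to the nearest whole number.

877 TiB

919,601,152 MiB = 919,601,152 × 2^20 bytes = 964,271,697,559,552 bytes
1 TiB = 1,099,511,627,776 bytes
964,271,697,559,552 / 1,099,511,627,776 = 877 TiB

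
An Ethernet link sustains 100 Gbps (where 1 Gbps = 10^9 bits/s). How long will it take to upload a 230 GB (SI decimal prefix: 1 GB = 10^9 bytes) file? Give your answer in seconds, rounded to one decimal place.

18.4 seconds

230 GB = 230,000,000,000 bytes = 1,840,000,000,000 bits
100 Gbps = 100,000,000,000 bits/s
time = 1,840,000,000,000 / 100,000,000,000 = 18.4 s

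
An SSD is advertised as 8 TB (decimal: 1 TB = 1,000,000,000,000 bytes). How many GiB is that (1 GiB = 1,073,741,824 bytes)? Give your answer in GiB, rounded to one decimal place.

7,450.6 GiB

8 TB × 1,000,000,000,000 bytes/TB = 8,000,000,000,000 bytes
1 GiB = 1,073,741,824 bytes
8,000,000,000,000 / 1,073,741,824 = 7,450.6 GiB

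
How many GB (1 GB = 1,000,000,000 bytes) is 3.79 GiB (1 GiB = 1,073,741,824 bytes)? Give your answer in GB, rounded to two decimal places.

3.79 GiB = 3.79 × 2^30 bytes = 4,069,481,512.96 bytes
1 GB = 1,000,000,000 bytes
4,069,481,512.96 / 1,000,000,000 = 4.07 GB

4.07 GB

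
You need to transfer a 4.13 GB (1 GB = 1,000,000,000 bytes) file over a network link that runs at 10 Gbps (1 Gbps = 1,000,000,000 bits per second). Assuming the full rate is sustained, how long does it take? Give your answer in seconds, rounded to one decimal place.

3.3 seconds

4.13 GB = 4,130,000,000 bytes = 33,040,000,000 bits
10 Gbps = 10,000,000,000 bits/s
time = 33,040,000,000 / 10,000,000,000 = 3.3 s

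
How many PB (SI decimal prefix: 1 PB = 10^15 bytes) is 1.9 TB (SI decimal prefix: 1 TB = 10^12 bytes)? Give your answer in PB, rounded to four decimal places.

0.0019 PB

1.9 TB = 1.9 × 10^12 bytes = 1,900,000,000,000 bytes
1 PB = 1,000,000,000,000,000 bytes
1,900,000,000,000 / 1,000,000,000,000,000 = 0.0019 PB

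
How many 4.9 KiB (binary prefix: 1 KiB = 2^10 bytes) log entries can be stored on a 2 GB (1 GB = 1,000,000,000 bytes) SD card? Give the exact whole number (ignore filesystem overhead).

Capacity: 2 GB = 2,000,000,000 bytes
Per item: 4.9 KiB = 5,017.6 bytes
⌊2,000,000,000 / 5,017.6⌋ = 398,596

398,596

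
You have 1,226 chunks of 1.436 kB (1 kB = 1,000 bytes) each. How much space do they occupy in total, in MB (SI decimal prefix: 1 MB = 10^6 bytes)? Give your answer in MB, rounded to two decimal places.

1.76 MB

Total = 1,226 × 1.436 kB = 1760.536 kB
= 1760.536 × 1,000 bytes = 1,760,536 bytes
1 MB = 1,000,000 bytes
1,760,536 / 1,000,000 = 1.76 MB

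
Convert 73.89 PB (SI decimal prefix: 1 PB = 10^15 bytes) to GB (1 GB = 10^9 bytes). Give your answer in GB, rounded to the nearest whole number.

73,890,000 GB

73.89 PB = 73.89 × 10^15 bytes = 73,890,000,000,000,000 bytes
1 GB = 10^9 bytes = 1,000,000,000 bytes
73,890,000,000,000,000 / 1,000,000,000 = 73,890,000 GB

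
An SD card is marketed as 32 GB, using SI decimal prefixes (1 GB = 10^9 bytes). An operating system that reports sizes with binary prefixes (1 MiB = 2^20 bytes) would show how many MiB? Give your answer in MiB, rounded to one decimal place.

30,517.6 MiB

32 GB × 1,000,000,000 bytes/GB = 32,000,000,000 bytes
1 MiB = 2^20 bytes = 1,048,576 bytes
32,000,000,000 / 1,048,576 = 30,517.6 MiB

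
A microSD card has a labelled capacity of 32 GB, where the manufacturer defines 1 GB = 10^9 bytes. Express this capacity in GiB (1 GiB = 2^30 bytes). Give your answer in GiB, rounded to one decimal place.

32 GB = 32 × 10^9 bytes = 32,000,000,000 bytes
1 GiB = 1,073,741,824 bytes
32,000,000,000 / 1,073,741,824 = 29.8 GiB

29.8 GiB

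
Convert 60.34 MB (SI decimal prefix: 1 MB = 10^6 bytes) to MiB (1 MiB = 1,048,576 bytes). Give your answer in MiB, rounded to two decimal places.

57.54 MiB

60.34 MB = 60.34 × 10^6 bytes = 60,340,000 bytes
1 MiB = 1,048,576 bytes
60,340,000 / 1,048,576 = 57.54 MiB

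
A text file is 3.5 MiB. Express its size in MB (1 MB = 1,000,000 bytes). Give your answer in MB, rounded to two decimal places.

3.5 MiB = 3.5 × 2^20 bytes = 3,670,016 bytes
1 MB = 10^6 bytes = 1,000,000 bytes
3,670,016 / 1,000,000 = 3.67 MB

3.67 MB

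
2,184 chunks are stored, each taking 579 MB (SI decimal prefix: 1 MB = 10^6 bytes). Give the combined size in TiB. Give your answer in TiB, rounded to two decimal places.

1.15 TiB

Total = 2,184 × 579 MB = 1,264,536 MB
= 1,264,536 × 1,000,000 bytes = 1,264,536,000,000 bytes
1 TiB = 1,099,511,627,776 bytes
1,264,536,000,000 / 1,099,511,627,776 = 1.15 TiB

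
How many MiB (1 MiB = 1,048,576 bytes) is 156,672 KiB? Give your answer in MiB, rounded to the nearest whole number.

153 MiB

156,672 KiB = 156,672 × 2^10 bytes = 160,432,128 bytes
1 MiB = 2^20 bytes = 1,048,576 bytes
160,432,128 / 1,048,576 = 153 MiB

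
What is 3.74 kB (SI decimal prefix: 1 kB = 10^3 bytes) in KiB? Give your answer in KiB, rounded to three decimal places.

3.652 KiB

3.74 kB = 3.74 × 10^3 bytes = 3,740 bytes
1 KiB = 1,024 bytes
3,740 / 1,024 = 3.652 KiB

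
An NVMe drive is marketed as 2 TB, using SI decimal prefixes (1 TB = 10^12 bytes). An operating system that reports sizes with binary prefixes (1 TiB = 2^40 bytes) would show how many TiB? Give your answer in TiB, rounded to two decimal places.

1.82 TiB

2 TB = 2 × 10^12 bytes = 2,000,000,000,000 bytes
1 TiB = 1,099,511,627,776 bytes
2,000,000,000,000 / 1,099,511,627,776 = 1.82 TiB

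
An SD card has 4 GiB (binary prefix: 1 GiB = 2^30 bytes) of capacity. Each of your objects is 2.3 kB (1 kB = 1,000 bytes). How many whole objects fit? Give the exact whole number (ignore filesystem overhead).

Capacity: 4 GiB = 4,294,967,296 bytes
Per item: 2.3 kB = 2,300 bytes
⌊4,294,967,296 / 2,300⌋ = 1,867,377

1,867,377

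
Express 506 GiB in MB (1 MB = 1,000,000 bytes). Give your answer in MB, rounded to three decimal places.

506 GiB = 506 × 2^30 bytes = 543,313,362,944 bytes
1 MB = 10^6 bytes = 1,000,000 bytes
543,313,362,944 / 1,000,000 = 543,313.363 MB

543,313.363 MB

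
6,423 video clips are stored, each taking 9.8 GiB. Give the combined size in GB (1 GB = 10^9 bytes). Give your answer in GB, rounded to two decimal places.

Total = 6,423 × 9.8 GiB = 62945.4 GiB
= 62945.4 × 1,073,741,824 bytes = 67,587,108,608,409.6 bytes
1 GB = 1,000,000,000 bytes
67,587,108,608,409.6 / 1,000,000,000 = 67,587.11 GB

67,587.11 GB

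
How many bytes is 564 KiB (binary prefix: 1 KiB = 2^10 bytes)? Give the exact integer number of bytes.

564 × 1,024 = 577,536 bytes  (1 KiB = 2^10 bytes)

577,536 bytes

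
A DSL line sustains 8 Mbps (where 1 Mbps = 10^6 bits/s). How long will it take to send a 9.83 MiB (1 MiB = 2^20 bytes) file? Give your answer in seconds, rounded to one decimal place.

9.83 MiB = 10,307,502.08 bytes = 82,460,016.64 bits
8 Mbps = 8,000,000 bits/s
time = 82,460,016.64 / 8,000,000 = 10.3 s

10.3 seconds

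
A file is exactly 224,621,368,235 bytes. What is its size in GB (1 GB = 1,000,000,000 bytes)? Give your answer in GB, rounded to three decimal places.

224,621,368,235 bytes given.
1 GB = 1,000,000,000 bytes
224,621,368,235 / 1,000,000,000 = 224.621 GB

224.621 GB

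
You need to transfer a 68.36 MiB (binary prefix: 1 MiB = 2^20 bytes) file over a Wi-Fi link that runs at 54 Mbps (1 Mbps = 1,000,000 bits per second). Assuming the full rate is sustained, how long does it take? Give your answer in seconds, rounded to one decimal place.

68.36 MiB = 71,680,655.36 bytes = 573,445,242.88 bits
54 Mbps = 54,000,000 bits/s
time = 573,445,242.88 / 54,000,000 = 10.6 s

10.6 seconds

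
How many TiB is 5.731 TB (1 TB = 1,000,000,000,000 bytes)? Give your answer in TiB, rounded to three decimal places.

5.731 TB = 5.731 × 10^12 bytes = 5,731,000,000,000 bytes
1 TiB = 2^40 bytes = 1,099,511,627,776 bytes
5,731,000,000,000 / 1,099,511,627,776 = 5.212 TiB

5.212 TiB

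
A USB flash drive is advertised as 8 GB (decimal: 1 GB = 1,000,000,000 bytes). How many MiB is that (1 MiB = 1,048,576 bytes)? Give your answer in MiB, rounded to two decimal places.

7,629.39 MiB

8 GB = 8 × 10^9 bytes = 8,000,000,000 bytes
1 MiB = 2^20 bytes = 1,048,576 bytes
8,000,000,000 / 1,048,576 = 7,629.39 MiB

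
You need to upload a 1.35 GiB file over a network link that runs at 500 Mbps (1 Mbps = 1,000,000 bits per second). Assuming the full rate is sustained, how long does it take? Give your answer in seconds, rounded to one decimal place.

1.35 GiB = 1,449,551,462.4 bytes = 11,596,411,699.2 bits
500 Mbps = 500,000,000 bits/s
time = 11,596,411,699.2 / 500,000,000 = 23.2 s

23.2 seconds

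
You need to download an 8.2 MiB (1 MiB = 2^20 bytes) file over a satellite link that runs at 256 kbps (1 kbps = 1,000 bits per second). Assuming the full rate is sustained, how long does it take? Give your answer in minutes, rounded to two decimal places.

4.48 minutes

8.2 MiB = 8,598,323.2 bytes = 68,786,585.6 bits
256 kbps = 256,000 bits/s
time = 68,786,585.6 / 256,000 = 268.698 s
268.698 s / 60 = 4.48 minutes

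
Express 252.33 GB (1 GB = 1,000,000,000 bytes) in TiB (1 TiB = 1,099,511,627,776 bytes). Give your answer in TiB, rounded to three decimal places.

0.229 TiB

252.33 GB = 252.33 × 10^9 bytes = 252,330,000,000 bytes
1 TiB = 1,099,511,627,776 bytes
252,330,000,000 / 1,099,511,627,776 = 0.229 TiB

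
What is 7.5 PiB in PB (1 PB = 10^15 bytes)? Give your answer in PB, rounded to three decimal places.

7.5 PiB = 7.5 × 2^50 bytes = 8,444,249,301,319,680 bytes
1 PB = 10^15 bytes = 1,000,000,000,000,000 bytes
8,444,249,301,319,680 / 1,000,000,000,000,000 = 8.444 PB

8.444 PB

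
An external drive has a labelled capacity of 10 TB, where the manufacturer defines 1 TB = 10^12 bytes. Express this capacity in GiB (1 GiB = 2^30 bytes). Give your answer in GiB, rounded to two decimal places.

9,313.23 GiB

10 TB × 1,000,000,000,000 bytes/TB = 10,000,000,000,000 bytes
1 GiB = 2^30 bytes = 1,073,741,824 bytes
10,000,000,000,000 / 1,073,741,824 = 9,313.23 GiB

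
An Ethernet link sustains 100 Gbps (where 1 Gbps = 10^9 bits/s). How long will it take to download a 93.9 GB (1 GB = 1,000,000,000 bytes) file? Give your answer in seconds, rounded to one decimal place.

7.5 seconds

93.9 GB = 93,900,000,000 bytes = 751,200,000,000 bits
100 Gbps = 100,000,000,000 bits/s
time = 751,200,000,000 / 100,000,000,000 = 7.5 s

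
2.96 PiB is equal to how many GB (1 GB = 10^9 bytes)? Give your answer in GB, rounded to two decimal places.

3,332,663.72 GB

2.96 PiB × 1,125,899,906,842,624 bytes/PiB = 3,332,663,724,254,167.04 bytes
1 GB = 10^9 bytes = 1,000,000,000 bytes
3,332,663,724,254,167.04 / 1,000,000,000 = 3,332,663.72 GB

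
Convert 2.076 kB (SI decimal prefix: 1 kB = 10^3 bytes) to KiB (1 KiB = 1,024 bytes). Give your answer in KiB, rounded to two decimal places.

2.03 KiB

2.076 kB × 1,000 bytes/kB = 2,076 bytes
1 KiB = 1,024 bytes
2,076 / 1,024 = 2.03 KiB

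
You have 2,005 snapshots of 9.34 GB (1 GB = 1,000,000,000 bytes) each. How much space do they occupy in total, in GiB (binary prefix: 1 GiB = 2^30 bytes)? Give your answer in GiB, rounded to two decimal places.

Total = 2,005 × 9.34 GB = 18726.7 GB
= 18726.7 × 1,000,000,000 bytes = 18,726,700,000,000 bytes
1 GiB = 1,073,741,824 bytes
18,726,700,000,000 / 1,073,741,824 = 17,440.60 GiB

17,440.60 GiB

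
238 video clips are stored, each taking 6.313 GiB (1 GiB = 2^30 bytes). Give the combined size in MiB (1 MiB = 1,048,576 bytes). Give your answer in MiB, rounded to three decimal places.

Total = 238 × 6.313 GiB = 1502.494 GiB
= 1502.494 × 1,073,741,824 bytes = 1,613,290,648,109.056 bytes
1 MiB = 1,048,576 bytes
1,613,290,648,109.056 / 1,048,576 = 1,538,553.856 MiB

1,538,553.856 MiB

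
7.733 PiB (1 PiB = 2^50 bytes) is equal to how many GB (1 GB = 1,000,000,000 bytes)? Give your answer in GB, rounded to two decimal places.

8,706,583.98 GB

7.733 PiB = 7.733 × 2^50 bytes = 8,706,583,979,614,011.392 bytes
1 GB = 10^9 bytes = 1,000,000,000 bytes
8,706,583,979,614,011.392 / 1,000,000,000 = 8,706,583.98 GB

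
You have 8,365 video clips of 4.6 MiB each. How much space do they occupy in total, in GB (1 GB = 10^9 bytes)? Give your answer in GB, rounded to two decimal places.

Total = 8,365 × 4.6 MiB = 38,479 MiB
= 38,479 × 1,048,576 bytes = 40,348,155,904 bytes
1 GB = 1,000,000,000 bytes
40,348,155,904 / 1,000,000,000 = 40.35 GB

40.35 GB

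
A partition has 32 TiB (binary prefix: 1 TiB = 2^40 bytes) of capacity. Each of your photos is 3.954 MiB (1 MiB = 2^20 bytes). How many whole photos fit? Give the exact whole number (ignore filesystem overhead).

Capacity: 32 TiB = 35,184,372,088,832 bytes
Per item: 3.954 MiB = 4,146,069.504 bytes
⌊35,184,372,088,832 / 4,146,069.504⌋ = 8,486,199

8,486,199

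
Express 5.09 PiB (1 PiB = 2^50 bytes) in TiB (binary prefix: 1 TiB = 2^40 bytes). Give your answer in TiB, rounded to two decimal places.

5.09 PiB × 1,125,899,906,842,624 bytes/PiB = 5,730,830,525,828,956.16 bytes
1 TiB = 1,099,511,627,776 bytes
5,730,830,525,828,956.16 / 1,099,511,627,776 = 5,212.16 TiB

5,212.16 TiB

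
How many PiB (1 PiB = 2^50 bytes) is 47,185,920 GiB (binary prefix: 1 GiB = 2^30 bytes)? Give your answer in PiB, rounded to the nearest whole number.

47,185,920 GiB × 1,073,741,824 bytes/GiB = 50,665,495,807,918,080 bytes
1 PiB = 2^50 bytes = 1,125,899,906,842,624 bytes
50,665,495,807,918,080 / 1,125,899,906,842,624 = 45 PiB

45 PiB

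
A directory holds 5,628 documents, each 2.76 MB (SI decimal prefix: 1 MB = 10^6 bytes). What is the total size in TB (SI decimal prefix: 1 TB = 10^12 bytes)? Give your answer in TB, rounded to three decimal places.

0.016 TB

Total = 5,628 × 2.76 MB = 15533.28 MB
= 15533.28 × 1,000,000 bytes = 15,533,280,000 bytes
1 TB = 1,000,000,000,000 bytes
15,533,280,000 / 1,000,000,000,000 = 0.016 TB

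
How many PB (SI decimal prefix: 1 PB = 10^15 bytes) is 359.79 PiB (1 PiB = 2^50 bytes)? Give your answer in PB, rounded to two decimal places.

405.09 PB

359.79 PiB = 359.79 × 2^50 bytes = 405,087,527,482,907,688.96 bytes
1 PB = 1,000,000,000,000,000 bytes
405,087,527,482,907,688.96 / 1,000,000,000,000,000 = 405.09 PB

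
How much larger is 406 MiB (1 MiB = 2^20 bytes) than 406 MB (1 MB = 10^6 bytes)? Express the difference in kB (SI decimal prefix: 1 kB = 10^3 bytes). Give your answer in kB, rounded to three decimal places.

19,721.856 kB

406 MiB = 406 × 1,048,576 = 425,721,856 bytes
406 MB = 406 × 1,000,000 = 406,000,000 bytes
difference = 19,721,856 bytes
19,721,856 / 1,000 = 19,721.856 kB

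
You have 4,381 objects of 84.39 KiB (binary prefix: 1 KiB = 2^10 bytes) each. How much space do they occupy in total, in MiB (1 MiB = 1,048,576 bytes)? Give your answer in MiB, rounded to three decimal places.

361.047 MiB

Total = 4,381 × 84.39 KiB = 369712.59 KiB
= 369712.59 × 1,024 bytes = 378,585,692.16 bytes
1 MiB = 1,048,576 bytes
378,585,692.16 / 1,048,576 = 361.047 MiB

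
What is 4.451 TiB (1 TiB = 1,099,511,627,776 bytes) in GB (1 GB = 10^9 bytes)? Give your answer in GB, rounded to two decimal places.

4.451 TiB × 1,099,511,627,776 bytes/TiB = 4,893,926,255,230.976 bytes
1 GB = 10^9 bytes = 1,000,000,000 bytes
4,893,926,255,230.976 / 1,000,000,000 = 4,893.93 GB

4,893.93 GB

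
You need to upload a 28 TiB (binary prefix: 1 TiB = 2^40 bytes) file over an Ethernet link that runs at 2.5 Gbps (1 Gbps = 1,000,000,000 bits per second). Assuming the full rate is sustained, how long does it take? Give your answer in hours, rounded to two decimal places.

28 TiB = 30,786,325,577,728 bytes = 246,290,604,621,824 bits
2.5 Gbps = 2,500,000,000 bits/s
time = 246,290,604,621,824 / 2,500,000,000 = 98,516.2418 s
98,516.2418 s / 3600 = 27.37 hours

27.37 hours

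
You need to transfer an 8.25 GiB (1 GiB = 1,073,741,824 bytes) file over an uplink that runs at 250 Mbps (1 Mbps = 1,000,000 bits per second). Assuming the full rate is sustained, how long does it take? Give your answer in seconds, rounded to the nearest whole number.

283 seconds

8.25 GiB = 8,858,370,048 bytes = 70,866,960,384 bits
250 Mbps = 250,000,000 bits/s
time = 70,866,960,384 / 250,000,000 = 283 s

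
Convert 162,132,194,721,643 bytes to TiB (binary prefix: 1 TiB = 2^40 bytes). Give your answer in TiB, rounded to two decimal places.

162,132,194,721,643 bytes given.
1 TiB = 1,099,511,627,776 bytes
162,132,194,721,643 / 1,099,511,627,776 = 147.46 TiB

147.46 TiB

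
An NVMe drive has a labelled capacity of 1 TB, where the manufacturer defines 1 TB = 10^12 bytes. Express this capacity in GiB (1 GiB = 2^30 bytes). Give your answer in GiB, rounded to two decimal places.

1 TB = 1 × 10^12 bytes = 1,000,000,000,000 bytes
1 GiB = 1,073,741,824 bytes
1,000,000,000,000 / 1,073,741,824 = 931.32 GiB

931.32 GiB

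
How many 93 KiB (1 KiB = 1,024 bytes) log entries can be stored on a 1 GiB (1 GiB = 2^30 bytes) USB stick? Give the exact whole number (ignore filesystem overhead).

11,275

Capacity: 1 GiB = 1,073,741,824 bytes
Per item: 93 KiB = 95,232 bytes
⌊1,073,741,824 / 95,232⌋ = 11,275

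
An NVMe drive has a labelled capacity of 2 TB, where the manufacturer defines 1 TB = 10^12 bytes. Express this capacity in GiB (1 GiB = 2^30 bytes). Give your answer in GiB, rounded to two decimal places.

1,862.65 GiB

2 TB = 2 × 10^12 bytes = 2,000,000,000,000 bytes
1 GiB = 2^30 bytes = 1,073,741,824 bytes
2,000,000,000,000 / 1,073,741,824 = 1,862.65 GiB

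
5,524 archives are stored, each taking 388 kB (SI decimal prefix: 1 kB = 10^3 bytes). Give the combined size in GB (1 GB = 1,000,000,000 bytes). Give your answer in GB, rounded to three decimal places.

2.143 GB

Total = 5,524 × 388 kB = 2,143,312 kB
= 2,143,312 × 1,000 bytes = 2,143,312,000 bytes
1 GB = 1,000,000,000 bytes
2,143,312,000 / 1,000,000,000 = 2.143 GB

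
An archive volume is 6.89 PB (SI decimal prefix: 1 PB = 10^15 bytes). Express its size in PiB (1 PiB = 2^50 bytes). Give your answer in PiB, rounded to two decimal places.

6.12 PiB

6.89 PB = 6.89 × 10^15 bytes = 6,890,000,000,000,000 bytes
1 PiB = 2^50 bytes = 1,125,899,906,842,624 bytes
6,890,000,000,000,000 / 1,125,899,906,842,624 = 6.12 PiB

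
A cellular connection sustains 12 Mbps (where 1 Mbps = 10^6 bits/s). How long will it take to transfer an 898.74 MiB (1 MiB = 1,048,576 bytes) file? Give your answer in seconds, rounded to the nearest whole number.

628 seconds

898.74 MiB = 942,397,194.24 bytes = 7,539,177,553.92 bits
12 Mbps = 12,000,000 bits/s
time = 7,539,177,553.92 / 12,000,000 = 628 s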